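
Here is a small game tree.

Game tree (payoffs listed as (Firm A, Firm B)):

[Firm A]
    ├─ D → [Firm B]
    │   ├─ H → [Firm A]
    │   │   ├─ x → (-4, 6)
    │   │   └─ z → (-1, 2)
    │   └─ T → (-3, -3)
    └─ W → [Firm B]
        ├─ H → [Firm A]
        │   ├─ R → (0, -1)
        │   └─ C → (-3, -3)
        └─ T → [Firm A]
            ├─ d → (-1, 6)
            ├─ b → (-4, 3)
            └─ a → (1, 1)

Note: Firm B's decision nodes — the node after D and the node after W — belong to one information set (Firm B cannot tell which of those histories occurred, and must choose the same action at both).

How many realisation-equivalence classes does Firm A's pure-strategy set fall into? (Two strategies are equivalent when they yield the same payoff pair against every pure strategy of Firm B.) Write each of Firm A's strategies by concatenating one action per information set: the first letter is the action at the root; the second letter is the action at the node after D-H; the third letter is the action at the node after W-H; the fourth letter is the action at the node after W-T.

8

Firm A has 24 pure strategies: DxRd, DxRb, DxRa, DxCd, DxCb, DxCa, DzRd, DzRb, DzRa, DzCd, DzCb, DzCa, WxRd, WxRb, WxRa, WxCd, WxCb, WxCa, WzRd, WzRb, WzRa, WzCd, WzCb, WzCa. Columns: H, T.
{DxRd, DxRb, DxRa, DxCd, DxCb, DxCa} → row (-4,6) (-3,-3)
{DzRd, DzRb, DzRa, DzCd, DzCb, DzCa} → row (-1,2) (-3,-3)
{WxRd, WzRd} → row (0,-1) (-1,6)
{WxRb, WzRb} → row (0,-1) (-4,3)
{WxRa, WzRa} → row (0,-1) (1,1)
{WxCd, WzCd} → row (-3,-3) (-1,6)
{WxCb, WzCb} → row (-3,-3) (-4,3)
{WxCa, WzCa} → row (-3,-3) (1,1)
That's 8 distinct rows out of 24 strategies.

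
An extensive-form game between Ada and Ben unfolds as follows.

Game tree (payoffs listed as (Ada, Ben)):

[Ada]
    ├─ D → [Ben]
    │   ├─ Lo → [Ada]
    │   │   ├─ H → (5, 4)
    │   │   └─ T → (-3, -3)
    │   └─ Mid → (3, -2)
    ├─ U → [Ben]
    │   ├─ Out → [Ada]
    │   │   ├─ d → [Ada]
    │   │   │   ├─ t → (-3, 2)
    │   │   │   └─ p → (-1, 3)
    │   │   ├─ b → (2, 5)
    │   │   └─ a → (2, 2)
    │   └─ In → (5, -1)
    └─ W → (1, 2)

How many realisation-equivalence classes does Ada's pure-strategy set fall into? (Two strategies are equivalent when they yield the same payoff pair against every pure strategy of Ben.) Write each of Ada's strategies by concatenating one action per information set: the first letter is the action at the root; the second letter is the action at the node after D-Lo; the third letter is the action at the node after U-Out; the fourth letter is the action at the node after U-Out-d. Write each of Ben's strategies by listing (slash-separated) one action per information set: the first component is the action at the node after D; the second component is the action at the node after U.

Ada has 36 pure strategies: DHdt, DHdp, DHbt, DHbp, DHat, DHap, DTdt, DTdp, DTbt, DTbp, DTat, DTap, UHdt, UHdp, UHbt, UHbp, UHat, UHap, UTdt, UTdp, UTbt, UTbp, UTat, UTap, WHdt, WHdp, WHbt, WHbp, WHat, WHap, WTdt, WTdp, WTbt, WTbp, WTat, WTap. Columns: Lo/Out, Lo/In, Mid/Out, Mid/In.
{DHdt, DHdp, DHbt, DHbp, DHat, DHap} → row (5,4) (5,4) (3,-2) (3,-2)
{DTdt, DTdp, DTbt, DTbp, DTat, DTap} → row (-3,-3) (-3,-3) (3,-2) (3,-2)
{UHdt, UTdt} → row (-3,2) (5,-1) (-3,2) (5,-1)
{UHdp, UTdp} → row (-1,3) (5,-1) (-1,3) (5,-1)
{UHbt, UHbp, UTbt, UTbp} → row (2,5) (5,-1) (2,5) (5,-1)
{UHat, UHap, UTat, UTap} → row (2,2) (5,-1) (2,2) (5,-1)
{WHdt, WHdp, WHbt, WHbp, WHat, WHap, WTdt, WTdp, WTbt, WTbp, WTat, WTap} → row (1,2) (1,2) (1,2) (1,2)
That's 7 distinct rows out of 36 strategies.

7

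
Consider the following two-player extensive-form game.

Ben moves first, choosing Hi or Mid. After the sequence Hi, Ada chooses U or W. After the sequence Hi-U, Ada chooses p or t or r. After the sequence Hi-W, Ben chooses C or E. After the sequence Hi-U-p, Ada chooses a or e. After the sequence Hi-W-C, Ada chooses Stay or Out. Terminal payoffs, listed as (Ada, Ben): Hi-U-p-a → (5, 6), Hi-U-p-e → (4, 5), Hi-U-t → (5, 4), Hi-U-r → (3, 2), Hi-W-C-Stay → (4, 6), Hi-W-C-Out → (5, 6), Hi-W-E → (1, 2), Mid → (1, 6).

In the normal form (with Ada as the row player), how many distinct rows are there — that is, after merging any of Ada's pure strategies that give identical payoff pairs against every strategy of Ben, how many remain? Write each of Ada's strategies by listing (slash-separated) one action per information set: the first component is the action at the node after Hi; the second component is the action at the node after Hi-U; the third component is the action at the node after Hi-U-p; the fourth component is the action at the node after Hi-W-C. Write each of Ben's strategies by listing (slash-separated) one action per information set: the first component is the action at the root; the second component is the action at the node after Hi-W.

6

Ada has 24 pure strategies: U/p/a/Stay, U/p/a/Out, U/p/e/Stay, U/p/e/Out, U/t/a/Stay, U/t/a/Out, U/t/e/Stay, U/t/e/Out, U/r/a/Stay, U/r/a/Out, U/r/e/Stay, U/r/e/Out, W/p/a/Stay, W/p/a/Out, W/p/e/Stay, W/p/e/Out, W/t/a/Stay, W/t/a/Out, W/t/e/Stay, W/t/e/Out, W/r/a/Stay, W/r/a/Out, W/r/e/Stay, W/r/e/Out. Columns: Hi/C, Hi/E, Mid/C, Mid/E.
{U/p/a/Stay, U/p/a/Out} → row (5,6) (5,6) (1,6) (1,6)
{U/p/e/Stay, U/p/e/Out} → row (4,5) (4,5) (1,6) (1,6)
{U/t/a/Stay, U/t/a/Out, U/t/e/Stay, U/t/e/Out} → row (5,4) (5,4) (1,6) (1,6)
{U/r/a/Stay, U/r/a/Out, U/r/e/Stay, U/r/e/Out} → row (3,2) (3,2) (1,6) (1,6)
{W/p/a/Stay, W/p/e/Stay, W/t/a/Stay, W/t/e/Stay, W/r/a/Stay, W/r/e/Stay} → row (4,6) (1,2) (1,6) (1,6)
{W/p/a/Out, W/p/e/Out, W/t/a/Out, W/t/e/Out, W/r/a/Out, W/r/e/Out} → row (5,6) (1,2) (1,6) (1,6)
That's 6 distinct rows out of 24 strategies.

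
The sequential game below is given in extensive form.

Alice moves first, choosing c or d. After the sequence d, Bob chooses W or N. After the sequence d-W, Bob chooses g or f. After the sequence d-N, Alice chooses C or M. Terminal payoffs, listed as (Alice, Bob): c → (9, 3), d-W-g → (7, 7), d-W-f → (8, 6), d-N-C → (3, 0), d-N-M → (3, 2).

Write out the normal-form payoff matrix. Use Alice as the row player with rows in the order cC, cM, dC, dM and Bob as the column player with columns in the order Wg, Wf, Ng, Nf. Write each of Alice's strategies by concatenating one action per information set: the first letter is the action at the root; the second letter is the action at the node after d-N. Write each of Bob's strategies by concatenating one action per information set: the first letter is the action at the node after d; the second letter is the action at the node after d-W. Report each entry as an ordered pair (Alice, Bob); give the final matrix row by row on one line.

           Wg       Wf       Ng       Nf
  cC    (9,3)    (9,3)    (9,3)    (9,3)
  cM    (9,3)    (9,3)    (9,3)    (9,3)
  dC    (7,7)    (8,6)    (3,0)    (3,0)
  dM    (7,7)    (8,6)    (3,2)    (3,2)

cC: (9,3) (9,3) (9,3) (9,3) | cM: (9,3) (9,3) (9,3) (9,3) | dC: (7,7) (8,6) (3,0) (3,0) | dM: (7,7) (8,6) (3,2) (3,2)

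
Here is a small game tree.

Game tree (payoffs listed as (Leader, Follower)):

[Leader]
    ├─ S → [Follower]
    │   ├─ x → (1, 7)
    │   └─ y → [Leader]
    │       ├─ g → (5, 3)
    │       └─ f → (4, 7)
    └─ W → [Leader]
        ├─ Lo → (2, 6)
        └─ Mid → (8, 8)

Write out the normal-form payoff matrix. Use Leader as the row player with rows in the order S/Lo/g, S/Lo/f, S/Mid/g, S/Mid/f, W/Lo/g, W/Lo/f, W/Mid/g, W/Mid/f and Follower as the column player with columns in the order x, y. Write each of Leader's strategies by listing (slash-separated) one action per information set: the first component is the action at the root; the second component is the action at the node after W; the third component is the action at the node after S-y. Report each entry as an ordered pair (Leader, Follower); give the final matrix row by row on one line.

               x        y
 S/Lo/g    (1,7)    (5,3)
 S/Lo/f    (1,7)    (4,7)
S/Mid/g    (1,7)    (5,3)
S/Mid/f    (1,7)    (4,7)
 W/Lo/g    (2,6)    (2,6)
 W/Lo/f    (2,6)    (2,6)
W/Mid/g    (8,8)    (8,8)
W/Mid/f    (8,8)    (8,8)

S/Lo/g: (1,7) (5,3) | S/Lo/f: (1,7) (4,7) | S/Mid/g: (1,7) (5,3) | S/Mid/f: (1,7) (4,7) | W/Lo/g: (2,6) (2,6) | W/Lo/f: (2,6) (2,6) | W/Mid/g: (8,8) (8,8) | W/Mid/f: (8,8) (8,8)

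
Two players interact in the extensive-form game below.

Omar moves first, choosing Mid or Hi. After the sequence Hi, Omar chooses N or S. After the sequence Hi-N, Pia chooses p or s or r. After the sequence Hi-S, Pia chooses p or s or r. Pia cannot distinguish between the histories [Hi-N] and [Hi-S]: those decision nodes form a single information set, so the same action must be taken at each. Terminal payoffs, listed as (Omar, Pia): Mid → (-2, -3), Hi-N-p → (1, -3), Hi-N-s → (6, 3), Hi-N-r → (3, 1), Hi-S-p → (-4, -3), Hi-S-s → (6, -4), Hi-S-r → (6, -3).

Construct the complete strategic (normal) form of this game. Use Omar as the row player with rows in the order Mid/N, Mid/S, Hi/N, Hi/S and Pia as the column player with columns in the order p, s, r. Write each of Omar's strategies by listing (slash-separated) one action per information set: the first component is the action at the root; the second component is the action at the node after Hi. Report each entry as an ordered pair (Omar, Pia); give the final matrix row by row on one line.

Row Mid/N: p→(-2,-3), s→(-2,-3), r→(-2,-3)
Row Mid/S: p→(-2,-3), s→(-2,-3), r→(-2,-3)
Row Hi/N: p→(1,-3), s→(6,3), r→(3,1)
Row Hi/S: p→(-4,-3), s→(6,-4), r→(6,-3)

Mid/N: (-2,-3) (-2,-3) (-2,-3) | Mid/S: (-2,-3) (-2,-3) (-2,-3) | Hi/N: (1,-3) (6,3) (3,1) | Hi/S: (-4,-3) (6,-4) (6,-3)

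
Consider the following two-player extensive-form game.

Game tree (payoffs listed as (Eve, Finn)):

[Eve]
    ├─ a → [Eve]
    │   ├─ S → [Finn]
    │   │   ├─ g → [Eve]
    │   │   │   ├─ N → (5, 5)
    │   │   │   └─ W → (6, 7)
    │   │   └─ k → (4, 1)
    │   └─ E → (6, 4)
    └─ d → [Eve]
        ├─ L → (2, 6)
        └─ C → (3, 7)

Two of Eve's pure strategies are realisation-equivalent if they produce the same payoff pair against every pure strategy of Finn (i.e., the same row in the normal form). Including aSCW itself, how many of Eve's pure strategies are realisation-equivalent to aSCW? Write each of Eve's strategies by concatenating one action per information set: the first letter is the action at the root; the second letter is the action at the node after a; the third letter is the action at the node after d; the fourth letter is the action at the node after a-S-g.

Row for aSCW (columns g, k): (6,7) (4,1).
Under aSCW, Eve's choice at the node after d can never be reached regardless of what Finn does, so varying those choices leaves every outcome unchanged.
Holding the reachable choices fixed and varying the unreachable one freely already gives 2 equivalent strategies.
No other strategy reproduces this row, so those 2 are the full class: aSLW, aSCW.

2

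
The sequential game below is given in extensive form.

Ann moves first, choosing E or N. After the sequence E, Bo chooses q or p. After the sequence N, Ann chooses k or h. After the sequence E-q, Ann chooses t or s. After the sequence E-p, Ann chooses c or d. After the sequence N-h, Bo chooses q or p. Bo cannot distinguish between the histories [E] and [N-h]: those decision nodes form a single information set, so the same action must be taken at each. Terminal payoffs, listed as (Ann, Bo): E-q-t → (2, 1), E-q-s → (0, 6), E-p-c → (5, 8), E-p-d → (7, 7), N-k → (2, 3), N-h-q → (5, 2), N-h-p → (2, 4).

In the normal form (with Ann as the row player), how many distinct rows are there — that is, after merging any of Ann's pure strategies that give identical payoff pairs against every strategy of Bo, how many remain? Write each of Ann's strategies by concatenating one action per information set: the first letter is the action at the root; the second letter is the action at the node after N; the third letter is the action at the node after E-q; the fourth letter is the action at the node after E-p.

Ann has 16 pure strategies: Ektc, Ektd, Eksc, Eksd, Ehtc, Ehtd, Ehsc, Ehsd, Nktc, Nktd, Nksc, Nksd, Nhtc, Nhtd, Nhsc, Nhsd. Columns: q, p.
{Ektc, Ehtc} → row (2,1) (5,8)
{Ektd, Ehtd} → row (2,1) (7,7)
{Eksc, Ehsc} → row (0,6) (5,8)
{Eksd, Ehsd} → row (0,6) (7,7)
{Nktc, Nktd, Nksc, Nksd} → row (2,3) (2,3)
{Nhtc, Nhtd, Nhsc, Nhsd} → row (5,2) (2,4)
That's 6 distinct rows out of 16 strategies.

6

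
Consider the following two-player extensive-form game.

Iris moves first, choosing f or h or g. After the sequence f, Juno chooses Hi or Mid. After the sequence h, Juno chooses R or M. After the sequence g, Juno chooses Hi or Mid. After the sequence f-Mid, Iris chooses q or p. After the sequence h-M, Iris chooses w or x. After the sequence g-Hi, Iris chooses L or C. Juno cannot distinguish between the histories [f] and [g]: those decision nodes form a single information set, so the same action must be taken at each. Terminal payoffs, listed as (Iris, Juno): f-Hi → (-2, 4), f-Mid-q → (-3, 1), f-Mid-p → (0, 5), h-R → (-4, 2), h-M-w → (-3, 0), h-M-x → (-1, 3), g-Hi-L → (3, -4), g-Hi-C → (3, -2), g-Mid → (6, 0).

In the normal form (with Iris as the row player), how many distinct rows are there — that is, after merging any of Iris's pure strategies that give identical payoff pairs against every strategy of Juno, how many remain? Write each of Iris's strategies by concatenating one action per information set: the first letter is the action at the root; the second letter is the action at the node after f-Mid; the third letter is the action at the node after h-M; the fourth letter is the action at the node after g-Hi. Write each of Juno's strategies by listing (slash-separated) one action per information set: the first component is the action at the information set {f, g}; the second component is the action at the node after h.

6

Iris has 24 pure strategies: fqwL, fqwC, fqxL, fqxC, fpwL, fpwC, fpxL, fpxC, hqwL, hqwC, hqxL, hqxC, hpwL, hpwC, hpxL, hpxC, gqwL, gqwC, gqxL, gqxC, gpwL, gpwC, gpxL, gpxC. Columns: Hi/R, Hi/M, Mid/R, Mid/M.
{fqwL, fqwC, fqxL, fqxC} → row (-2,4) (-2,4) (-3,1) (-3,1)
{fpwL, fpwC, fpxL, fpxC} → row (-2,4) (-2,4) (0,5) (0,5)
{hqwL, hqwC, hpwL, hpwC} → row (-4,2) (-3,0) (-4,2) (-3,0)
{hqxL, hqxC, hpxL, hpxC} → row (-4,2) (-1,3) (-4,2) (-1,3)
{gqwL, gqxL, gpwL, gpxL} → row (3,-4) (3,-4) (6,0) (6,0)
{gqwC, gqxC, gpwC, gpxC} → row (3,-2) (3,-2) (6,0) (6,0)
That's 6 distinct rows out of 24 strategies.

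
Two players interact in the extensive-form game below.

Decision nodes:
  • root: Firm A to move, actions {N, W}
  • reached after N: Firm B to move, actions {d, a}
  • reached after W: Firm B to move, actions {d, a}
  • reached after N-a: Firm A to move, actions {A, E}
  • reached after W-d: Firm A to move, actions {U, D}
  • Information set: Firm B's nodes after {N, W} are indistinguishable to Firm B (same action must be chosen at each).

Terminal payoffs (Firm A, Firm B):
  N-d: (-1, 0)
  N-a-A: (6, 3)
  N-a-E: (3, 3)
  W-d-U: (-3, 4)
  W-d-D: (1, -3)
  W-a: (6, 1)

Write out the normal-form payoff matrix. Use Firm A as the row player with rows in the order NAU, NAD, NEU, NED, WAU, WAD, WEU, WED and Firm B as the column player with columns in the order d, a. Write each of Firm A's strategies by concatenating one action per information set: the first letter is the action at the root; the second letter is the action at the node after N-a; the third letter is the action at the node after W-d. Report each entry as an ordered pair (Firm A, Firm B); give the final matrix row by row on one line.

NAU: (-1,0) (6,3) | NAD: (-1,0) (6,3) | NEU: (-1,0) (3,3) | NED: (-1,0) (3,3) | WAU: (-3,4) (6,1) | WAD: (1,-3) (6,1) | WEU: (-3,4) (6,1) | WED: (1,-3) (6,1)

Row NAU: d→(-1,0), a→(6,3)
Row NAD: d→(-1,0), a→(6,3)
Row NEU: d→(-1,0), a→(3,3)
Row NED: d→(-1,0), a→(3,3)
Row WAU: d→(-3,4), a→(6,1)
Row WAD: d→(1,-3), a→(6,1)
Row WEU: d→(-3,4), a→(6,1)
Row WED: d→(1,-3), a→(6,1)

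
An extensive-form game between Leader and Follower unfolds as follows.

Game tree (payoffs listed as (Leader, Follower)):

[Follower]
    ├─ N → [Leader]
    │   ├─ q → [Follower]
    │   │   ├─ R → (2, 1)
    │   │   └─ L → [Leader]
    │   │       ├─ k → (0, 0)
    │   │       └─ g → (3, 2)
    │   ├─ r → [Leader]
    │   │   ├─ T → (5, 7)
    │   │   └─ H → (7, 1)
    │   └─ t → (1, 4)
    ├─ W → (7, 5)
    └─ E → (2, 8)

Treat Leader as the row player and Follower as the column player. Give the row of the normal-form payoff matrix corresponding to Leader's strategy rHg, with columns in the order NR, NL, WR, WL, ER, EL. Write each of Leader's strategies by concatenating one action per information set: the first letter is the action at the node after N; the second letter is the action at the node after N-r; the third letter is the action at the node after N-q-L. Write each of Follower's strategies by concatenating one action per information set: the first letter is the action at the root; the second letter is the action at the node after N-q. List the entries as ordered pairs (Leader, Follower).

(7,1) (7,1) (7,5) (7,5) (2,8) (2,8)

vs NR: Follower plays N → Leader plays r at [N] → Leader plays H at [N-r] → (7, 1)
vs NL: Follower plays N → Leader plays r at [N] → Leader plays H at [N-r] → (7, 1)
vs WR: Follower plays W → (7, 5)
vs WL: Follower plays W → (7, 5)
vs ER: Follower plays E → (2, 8)
vs EL: Follower plays E → (2, 8)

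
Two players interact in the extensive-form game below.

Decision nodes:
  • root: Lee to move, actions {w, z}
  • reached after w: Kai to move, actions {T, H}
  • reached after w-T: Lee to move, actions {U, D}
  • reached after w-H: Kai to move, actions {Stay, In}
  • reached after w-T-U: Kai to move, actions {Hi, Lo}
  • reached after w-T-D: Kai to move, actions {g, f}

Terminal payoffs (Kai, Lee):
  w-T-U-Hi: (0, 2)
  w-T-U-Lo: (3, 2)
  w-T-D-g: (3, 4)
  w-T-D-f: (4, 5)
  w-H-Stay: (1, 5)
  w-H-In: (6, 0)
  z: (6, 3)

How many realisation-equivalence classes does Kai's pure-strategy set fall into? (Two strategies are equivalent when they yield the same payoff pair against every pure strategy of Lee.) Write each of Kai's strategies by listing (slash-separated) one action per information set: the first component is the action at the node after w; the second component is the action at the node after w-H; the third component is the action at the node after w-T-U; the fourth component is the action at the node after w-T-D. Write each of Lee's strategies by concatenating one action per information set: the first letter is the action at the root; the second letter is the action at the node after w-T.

Kai has 16 pure strategies: T/Stay/Hi/g, T/Stay/Hi/f, T/Stay/Lo/g, T/Stay/Lo/f, T/In/Hi/g, T/In/Hi/f, T/In/Lo/g, T/In/Lo/f, H/Stay/Hi/g, H/Stay/Hi/f, H/Stay/Lo/g, H/Stay/Lo/f, H/In/Hi/g, H/In/Hi/f, H/In/Lo/g, H/In/Lo/f. Columns: wU, wD, zU, zD.
{T/Stay/Hi/g, T/In/Hi/g} → row (0,2) (3,4) (6,3) (6,3)
{T/Stay/Hi/f, T/In/Hi/f} → row (0,2) (4,5) (6,3) (6,3)
{T/Stay/Lo/g, T/In/Lo/g} → row (3,2) (3,4) (6,3) (6,3)
{T/Stay/Lo/f, T/In/Lo/f} → row (3,2) (4,5) (6,3) (6,3)
{H/Stay/Hi/g, H/Stay/Hi/f, H/Stay/Lo/g, H/Stay/Lo/f} → row (1,5) (1,5) (6,3) (6,3)
{H/In/Hi/g, H/In/Hi/f, H/In/Lo/g, H/In/Lo/f} → row (6,0) (6,0) (6,3) (6,3)
That's 6 distinct rows out of 16 strategies.

6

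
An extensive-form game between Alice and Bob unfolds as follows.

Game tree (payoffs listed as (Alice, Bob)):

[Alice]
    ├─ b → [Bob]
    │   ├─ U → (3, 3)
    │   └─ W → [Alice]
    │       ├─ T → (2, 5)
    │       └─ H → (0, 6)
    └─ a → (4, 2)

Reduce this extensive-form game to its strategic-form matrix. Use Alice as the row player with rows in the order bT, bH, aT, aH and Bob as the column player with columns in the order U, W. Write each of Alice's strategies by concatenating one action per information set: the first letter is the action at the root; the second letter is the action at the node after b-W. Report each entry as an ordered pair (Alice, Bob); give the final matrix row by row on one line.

Row bT: U→(3,3), W→(2,5)
Row bH: U→(3,3), W→(0,6)
Row aT: U→(4,2), W→(4,2)
Row aH: U→(4,2), W→(4,2)

bT: (3,3) (2,5) | bH: (3,3) (0,6) | aT: (4,2) (4,2) | aH: (4,2) (4,2)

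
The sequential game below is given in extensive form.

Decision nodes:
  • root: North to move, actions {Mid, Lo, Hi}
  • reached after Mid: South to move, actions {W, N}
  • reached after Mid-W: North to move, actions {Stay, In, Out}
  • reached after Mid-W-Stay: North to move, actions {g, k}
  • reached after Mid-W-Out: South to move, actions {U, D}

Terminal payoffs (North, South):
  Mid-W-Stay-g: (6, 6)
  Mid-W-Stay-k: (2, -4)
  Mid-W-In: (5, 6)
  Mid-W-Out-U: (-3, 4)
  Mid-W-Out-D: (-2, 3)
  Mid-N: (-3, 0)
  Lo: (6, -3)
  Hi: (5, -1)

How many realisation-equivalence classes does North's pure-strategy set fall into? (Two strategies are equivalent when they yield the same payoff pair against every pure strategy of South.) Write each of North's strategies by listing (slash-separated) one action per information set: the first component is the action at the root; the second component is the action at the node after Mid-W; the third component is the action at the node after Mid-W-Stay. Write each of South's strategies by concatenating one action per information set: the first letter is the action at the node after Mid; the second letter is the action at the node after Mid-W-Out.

North has 18 pure strategies: Mid/Stay/g, Mid/Stay/k, Mid/In/g, Mid/In/k, Mid/Out/g, Mid/Out/k, Lo/Stay/g, Lo/Stay/k, Lo/In/g, Lo/In/k, Lo/Out/g, Lo/Out/k, Hi/Stay/g, Hi/Stay/k, Hi/In/g, Hi/In/k, Hi/Out/g, Hi/Out/k. Columns: WU, WD, NU, ND.
{Mid/Stay/g} → row (6,6) (6,6) (-3,0) (-3,0)
{Mid/Stay/k} → row (2,-4) (2,-4) (-3,0) (-3,0)
{Mid/In/g, Mid/In/k} → row (5,6) (5,6) (-3,0) (-3,0)
{Mid/Out/g, Mid/Out/k} → row (-3,4) (-2,3) (-3,0) (-3,0)
{Lo/Stay/g, Lo/Stay/k, Lo/In/g, Lo/In/k, Lo/Out/g, Lo/Out/k} → row (6,-3) (6,-3) (6,-3) (6,-3)
{Hi/Stay/g, Hi/Stay/k, Hi/In/g, Hi/In/k, Hi/Out/g, Hi/Out/k} → row (5,-1) (5,-1) (5,-1) (5,-1)
That's 6 distinct rows out of 18 strategies.

6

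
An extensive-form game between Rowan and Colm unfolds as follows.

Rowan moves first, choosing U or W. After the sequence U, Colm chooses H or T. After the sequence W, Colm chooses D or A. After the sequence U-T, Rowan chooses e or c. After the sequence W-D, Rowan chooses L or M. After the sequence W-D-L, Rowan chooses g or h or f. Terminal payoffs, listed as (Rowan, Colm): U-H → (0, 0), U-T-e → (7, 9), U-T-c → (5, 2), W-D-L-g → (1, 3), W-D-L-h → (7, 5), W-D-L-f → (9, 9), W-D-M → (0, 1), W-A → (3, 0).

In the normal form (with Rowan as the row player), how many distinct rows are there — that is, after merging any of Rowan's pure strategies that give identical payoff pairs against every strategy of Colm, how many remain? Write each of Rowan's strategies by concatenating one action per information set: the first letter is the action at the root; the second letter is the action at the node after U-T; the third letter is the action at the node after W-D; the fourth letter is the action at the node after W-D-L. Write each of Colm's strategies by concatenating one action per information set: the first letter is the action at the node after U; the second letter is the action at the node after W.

Rowan has 24 pure strategies: UeLg, UeLh, UeLf, UeMg, UeMh, UeMf, UcLg, UcLh, UcLf, UcMg, UcMh, UcMf, WeLg, WeLh, WeLf, WeMg, WeMh, WeMf, WcLg, WcLh, WcLf, WcMg, WcMh, WcMf. Columns: HD, HA, TD, TA.
{UeLg, UeLh, UeLf, UeMg, UeMh, UeMf} → row (0,0) (0,0) (7,9) (7,9)
{UcLg, UcLh, UcLf, UcMg, UcMh, UcMf} → row (0,0) (0,0) (5,2) (5,2)
{WeLg, WcLg} → row (1,3) (3,0) (1,3) (3,0)
{WeLh, WcLh} → row (7,5) (3,0) (7,5) (3,0)
{WeLf, WcLf} → row (9,9) (3,0) (9,9) (3,0)
{WeMg, WeMh, WeMf, WcMg, WcMh, WcMf} → row (0,1) (3,0) (0,1) (3,0)
That's 6 distinct rows out of 24 strategies.

6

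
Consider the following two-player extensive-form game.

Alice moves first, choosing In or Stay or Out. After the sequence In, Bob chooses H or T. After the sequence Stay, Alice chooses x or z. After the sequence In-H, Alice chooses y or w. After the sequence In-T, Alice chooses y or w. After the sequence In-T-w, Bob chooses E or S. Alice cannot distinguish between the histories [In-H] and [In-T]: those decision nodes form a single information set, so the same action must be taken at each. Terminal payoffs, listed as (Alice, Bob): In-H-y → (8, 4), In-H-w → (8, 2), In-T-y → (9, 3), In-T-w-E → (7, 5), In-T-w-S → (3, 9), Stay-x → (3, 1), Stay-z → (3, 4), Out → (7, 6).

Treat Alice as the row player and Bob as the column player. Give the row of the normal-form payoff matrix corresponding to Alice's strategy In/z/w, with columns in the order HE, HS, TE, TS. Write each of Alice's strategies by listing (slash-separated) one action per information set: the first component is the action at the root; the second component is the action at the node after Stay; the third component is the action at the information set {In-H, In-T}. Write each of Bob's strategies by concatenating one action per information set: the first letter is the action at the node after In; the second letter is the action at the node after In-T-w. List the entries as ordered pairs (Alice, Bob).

(8,2) (8,2) (7,5) (3,9)

vs HE: Alice plays In → Bob plays H at [In] → Alice plays w at [In-H] → (8, 2)
vs HS: Alice plays In → Bob plays H at [In] → Alice plays w at [In-H] → (8, 2)
vs TE: Alice plays In → Bob plays T at [In] → Alice plays w at [In-T] → Bob plays E at [In-T-w] → (7, 5)
vs TS: Alice plays In → Bob plays T at [In] → Alice plays w at [In-T] → Bob plays S at [In-T-w] → (3, 9)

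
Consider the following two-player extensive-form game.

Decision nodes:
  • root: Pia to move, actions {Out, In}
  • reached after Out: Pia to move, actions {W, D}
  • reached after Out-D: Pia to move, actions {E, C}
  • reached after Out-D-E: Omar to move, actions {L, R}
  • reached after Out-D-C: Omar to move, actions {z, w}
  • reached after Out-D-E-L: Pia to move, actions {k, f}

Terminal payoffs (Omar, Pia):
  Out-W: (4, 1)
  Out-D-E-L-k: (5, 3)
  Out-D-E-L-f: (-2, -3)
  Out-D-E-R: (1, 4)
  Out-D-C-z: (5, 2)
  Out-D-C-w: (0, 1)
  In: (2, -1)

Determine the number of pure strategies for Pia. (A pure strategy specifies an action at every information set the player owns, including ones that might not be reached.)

Pia owns the root with actions {Out, In} — two choices.
Pia owns the node after Out with actions {W, D} — two choices.
Pia owns the node after Out-D with actions {E, C} — two choices.
Pia owns the node after Out-D-E-L with actions {k, f} — two choices.
A pure strategy fixes one action at each information set independently, so the count is the product 2 × 2 × 2 × 2 = 16.

16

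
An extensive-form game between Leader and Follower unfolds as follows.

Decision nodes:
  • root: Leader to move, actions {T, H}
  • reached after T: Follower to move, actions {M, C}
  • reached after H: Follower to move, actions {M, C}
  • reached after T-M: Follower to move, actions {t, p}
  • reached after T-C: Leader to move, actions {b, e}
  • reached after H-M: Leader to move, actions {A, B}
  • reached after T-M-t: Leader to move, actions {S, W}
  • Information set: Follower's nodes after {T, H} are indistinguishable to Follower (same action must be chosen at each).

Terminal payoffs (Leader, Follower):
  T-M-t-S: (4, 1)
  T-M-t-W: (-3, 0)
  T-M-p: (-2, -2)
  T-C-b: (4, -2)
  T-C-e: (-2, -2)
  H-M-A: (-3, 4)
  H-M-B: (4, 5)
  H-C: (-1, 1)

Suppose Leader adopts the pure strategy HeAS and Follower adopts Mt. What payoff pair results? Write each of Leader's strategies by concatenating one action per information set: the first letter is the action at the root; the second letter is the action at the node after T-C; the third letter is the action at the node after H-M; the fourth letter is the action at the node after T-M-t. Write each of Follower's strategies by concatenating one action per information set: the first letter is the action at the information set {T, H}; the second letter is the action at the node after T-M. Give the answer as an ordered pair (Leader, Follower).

(-3, 4)

Trace the play path from the root:
  Leader plays H
  Follower plays M at [H]
  Leader plays A at [H-M]
→ terminal payoff (-3, 4).
(Leader's choice at the node after T-C is never reached on this path, so it doesn't affect the outcome.)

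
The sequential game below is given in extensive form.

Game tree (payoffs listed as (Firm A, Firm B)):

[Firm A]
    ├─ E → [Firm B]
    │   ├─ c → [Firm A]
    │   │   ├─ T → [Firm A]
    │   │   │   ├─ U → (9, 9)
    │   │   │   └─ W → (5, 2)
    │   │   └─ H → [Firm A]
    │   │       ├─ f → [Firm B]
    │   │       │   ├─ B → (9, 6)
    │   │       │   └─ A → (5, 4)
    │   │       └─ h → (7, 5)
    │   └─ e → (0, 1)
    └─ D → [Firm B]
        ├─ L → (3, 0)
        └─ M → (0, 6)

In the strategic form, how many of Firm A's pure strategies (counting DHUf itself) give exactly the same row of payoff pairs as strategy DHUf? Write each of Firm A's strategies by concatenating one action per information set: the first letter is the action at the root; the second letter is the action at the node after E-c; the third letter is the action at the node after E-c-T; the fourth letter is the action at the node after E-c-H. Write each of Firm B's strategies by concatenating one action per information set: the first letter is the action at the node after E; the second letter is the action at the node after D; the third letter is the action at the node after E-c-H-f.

Row for DHUf (columns cLB, cLA, cMB, cMA, eLB, eLA, eMB, eMA): (3,0) (3,0) (0,6) (0,6) (3,0) (3,0) (0,6) (0,6).
Under DHUf, Firm A's choice at the node after E-c and at the node after E-c-T and at the node after E-c-H can never be reached regardless of what Firm B does, so varying those choices leaves every outcome unchanged.
Holding the reachable choices fixed and varying the unreachable ones freely already gives 2 × 2 × 2 = 8 equivalent strategies.
No other strategy reproduces this row, so those 8 are the full class: DTUf, DTUh, DTWf, DTWh, DHUf, DHUh, DHWf, DHWh.

8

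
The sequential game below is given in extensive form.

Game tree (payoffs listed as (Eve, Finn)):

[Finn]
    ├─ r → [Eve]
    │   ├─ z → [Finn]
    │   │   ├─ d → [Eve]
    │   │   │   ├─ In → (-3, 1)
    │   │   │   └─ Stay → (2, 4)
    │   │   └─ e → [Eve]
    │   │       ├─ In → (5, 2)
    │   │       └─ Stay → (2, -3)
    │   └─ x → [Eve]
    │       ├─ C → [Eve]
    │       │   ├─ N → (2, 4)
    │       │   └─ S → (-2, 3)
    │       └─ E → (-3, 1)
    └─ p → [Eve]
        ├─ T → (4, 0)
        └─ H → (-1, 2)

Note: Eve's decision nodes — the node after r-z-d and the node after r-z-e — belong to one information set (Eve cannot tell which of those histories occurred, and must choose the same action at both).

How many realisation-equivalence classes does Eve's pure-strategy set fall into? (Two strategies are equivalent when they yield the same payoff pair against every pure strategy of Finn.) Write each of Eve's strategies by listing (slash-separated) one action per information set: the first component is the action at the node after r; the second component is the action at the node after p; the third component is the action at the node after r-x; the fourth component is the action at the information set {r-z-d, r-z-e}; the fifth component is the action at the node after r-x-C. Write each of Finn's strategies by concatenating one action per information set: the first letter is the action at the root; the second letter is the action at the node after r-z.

10

Eve has 32 pure strategies: z/T/C/In/N, z/T/C/In/S, z/T/C/Stay/N, z/T/C/Stay/S, z/T/E/In/N, z/T/E/In/S, z/T/E/Stay/N, z/T/E/Stay/S, z/H/C/In/N, z/H/C/In/S, z/H/C/Stay/N, z/H/C/Stay/S, z/H/E/In/N, z/H/E/In/S, z/H/E/Stay/N, z/H/E/Stay/S, x/T/C/In/N, x/T/C/In/S, x/T/C/Stay/N, x/T/C/Stay/S, x/T/E/In/N, x/T/E/In/S, x/T/E/Stay/N, x/T/E/Stay/S, x/H/C/In/N, x/H/C/In/S, x/H/C/Stay/N, x/H/C/Stay/S, x/H/E/In/N, x/H/E/In/S, x/H/E/Stay/N, x/H/E/Stay/S. Columns: rd, re, pd, pe.
{z/T/C/In/N, z/T/C/In/S, z/T/E/In/N, z/T/E/In/S} → row (-3,1) (5,2) (4,0) (4,0)
{z/T/C/Stay/N, z/T/C/Stay/S, z/T/E/Stay/N, z/T/E/Stay/S} → row (2,4) (2,-3) (4,0) (4,0)
{z/H/C/In/N, z/H/C/In/S, z/H/E/In/N, z/H/E/In/S} → row (-3,1) (5,2) (-1,2) (-1,2)
{z/H/C/Stay/N, z/H/C/Stay/S, z/H/E/Stay/N, z/H/E/Stay/S} → row (2,4) (2,-3) (-1,2) (-1,2)
{x/T/C/In/N, x/T/C/Stay/N} → row (2,4) (2,4) (4,0) (4,0)
{x/T/C/In/S, x/T/C/Stay/S} → row (-2,3) (-2,3) (4,0) (4,0)
{x/T/E/In/N, x/T/E/In/S, x/T/E/Stay/N, x/T/E/Stay/S} → row (-3,1) (-3,1) (4,0) (4,0)
{x/H/C/In/N, x/H/C/Stay/N} → row (2,4) (2,4) (-1,2) (-1,2)
{x/H/C/In/S, x/H/C/Stay/S} → row (-2,3) (-2,3) (-1,2) (-1,2)
{x/H/E/In/N, x/H/E/In/S, x/H/E/Stay/N, x/H/E/Stay/S} → row (-3,1) (-3,1) (-1,2) (-1,2)
That's 10 distinct rows out of 32 strategies.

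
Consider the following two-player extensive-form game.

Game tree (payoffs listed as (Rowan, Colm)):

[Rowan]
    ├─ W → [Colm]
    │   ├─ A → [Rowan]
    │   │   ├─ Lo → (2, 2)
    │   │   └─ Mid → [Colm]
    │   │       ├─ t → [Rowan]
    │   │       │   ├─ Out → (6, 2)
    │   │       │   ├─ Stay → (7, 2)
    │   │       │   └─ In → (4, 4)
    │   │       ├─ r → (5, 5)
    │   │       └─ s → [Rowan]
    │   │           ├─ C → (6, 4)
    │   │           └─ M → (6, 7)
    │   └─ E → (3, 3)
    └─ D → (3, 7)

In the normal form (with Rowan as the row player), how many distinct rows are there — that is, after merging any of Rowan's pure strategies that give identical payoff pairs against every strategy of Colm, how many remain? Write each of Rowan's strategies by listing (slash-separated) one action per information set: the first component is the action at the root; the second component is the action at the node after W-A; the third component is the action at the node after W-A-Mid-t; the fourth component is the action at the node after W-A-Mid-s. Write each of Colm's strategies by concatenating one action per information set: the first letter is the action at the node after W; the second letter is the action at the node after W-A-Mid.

8

Rowan has 24 pure strategies: W/Lo/Out/C, W/Lo/Out/M, W/Lo/Stay/C, W/Lo/Stay/M, W/Lo/In/C, W/Lo/In/M, W/Mid/Out/C, W/Mid/Out/M, W/Mid/Stay/C, W/Mid/Stay/M, W/Mid/In/C, W/Mid/In/M, D/Lo/Out/C, D/Lo/Out/M, D/Lo/Stay/C, D/Lo/Stay/M, D/Lo/In/C, D/Lo/In/M, D/Mid/Out/C, D/Mid/Out/M, D/Mid/Stay/C, D/Mid/Stay/M, D/Mid/In/C, D/Mid/In/M. Columns: At, Ar, As, Et, Er, Es.
{W/Lo/Out/C, W/Lo/Out/M, W/Lo/Stay/C, W/Lo/Stay/M, W/Lo/In/C, W/Lo/In/M} → row (2,2) (2,2) (2,2) (3,3) (3,3) (3,3)
{W/Mid/Out/C} → row (6,2) (5,5) (6,4) (3,3) (3,3) (3,3)
{W/Mid/Out/M} → row (6,2) (5,5) (6,7) (3,3) (3,3) (3,3)
{W/Mid/Stay/C} → row (7,2) (5,5) (6,4) (3,3) (3,3) (3,3)
{W/Mid/Stay/M} → row (7,2) (5,5) (6,7) (3,3) (3,3) (3,3)
{W/Mid/In/C} → row (4,4) (5,5) (6,4) (3,3) (3,3) (3,3)
{W/Mid/In/M} → row (4,4) (5,5) (6,7) (3,3) (3,3) (3,3)
{D/Lo/Out/C, D/Lo/Out/M, D/Lo/Stay/C, D/Lo/Stay/M, D/Lo/In/C, D/Lo/In/M, D/Mid/Out/C, D/Mid/Out/M, D/Mid/Stay/C, D/Mid/Stay/M, D/Mid/In/C, D/Mid/In/M} → row (3,7) (3,7) (3,7) (3,7) (3,7) (3,7)
That's 8 distinct rows out of 24 strategies.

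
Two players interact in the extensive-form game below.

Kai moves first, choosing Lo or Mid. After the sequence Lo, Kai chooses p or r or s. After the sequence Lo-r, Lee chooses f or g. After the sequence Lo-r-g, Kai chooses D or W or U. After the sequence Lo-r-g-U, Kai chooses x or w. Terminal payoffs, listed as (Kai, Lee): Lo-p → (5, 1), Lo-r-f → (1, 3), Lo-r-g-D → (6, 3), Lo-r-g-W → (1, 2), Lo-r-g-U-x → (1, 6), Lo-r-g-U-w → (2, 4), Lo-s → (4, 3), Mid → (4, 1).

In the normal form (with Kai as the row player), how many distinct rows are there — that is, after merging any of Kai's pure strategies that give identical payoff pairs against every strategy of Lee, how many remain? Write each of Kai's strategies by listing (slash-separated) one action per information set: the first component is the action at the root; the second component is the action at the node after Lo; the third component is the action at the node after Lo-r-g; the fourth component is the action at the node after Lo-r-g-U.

Kai has 36 pure strategies: Lo/p/D/x, Lo/p/D/w, Lo/p/W/x, Lo/p/W/w, Lo/p/U/x, Lo/p/U/w, Lo/r/D/x, Lo/r/D/w, Lo/r/W/x, Lo/r/W/w, Lo/r/U/x, Lo/r/U/w, Lo/s/D/x, Lo/s/D/w, Lo/s/W/x, Lo/s/W/w, Lo/s/U/x, Lo/s/U/w, Mid/p/D/x, Mid/p/D/w, Mid/p/W/x, Mid/p/W/w, Mid/p/U/x, Mid/p/U/w, Mid/r/D/x, Mid/r/D/w, Mid/r/W/x, Mid/r/W/w, Mid/r/U/x, Mid/r/U/w, Mid/s/D/x, Mid/s/D/w, Mid/s/W/x, Mid/s/W/w, Mid/s/U/x, Mid/s/U/w. Columns: f, g.
{Lo/p/D/x, Lo/p/D/w, Lo/p/W/x, Lo/p/W/w, Lo/p/U/x, Lo/p/U/w} → row (5,1) (5,1)
{Lo/r/D/x, Lo/r/D/w} → row (1,3) (6,3)
{Lo/r/W/x, Lo/r/W/w} → row (1,3) (1,2)
{Lo/r/U/x} → row (1,3) (1,6)
{Lo/r/U/w} → row (1,3) (2,4)
{Lo/s/D/x, Lo/s/D/w, Lo/s/W/x, Lo/s/W/w, Lo/s/U/x, Lo/s/U/w} → row (4,3) (4,3)
{Mid/p/D/x, Mid/p/D/w, Mid/p/W/x, Mid/p/W/w, Mid/p/U/x, Mid/p/U/w, Mid/r/D/x, Mid/r/D/w, Mid/r/W/x, Mid/r/W/w, Mid/r/U/x, Mid/r/U/w, Mid/s/D/x, Mid/s/D/w, Mid/s/W/x, Mid/s/W/w, Mid/s/U/x, Mid/s/U/w} → row (4,1) (4,1)
That's 7 distinct rows out of 36 strategies.

7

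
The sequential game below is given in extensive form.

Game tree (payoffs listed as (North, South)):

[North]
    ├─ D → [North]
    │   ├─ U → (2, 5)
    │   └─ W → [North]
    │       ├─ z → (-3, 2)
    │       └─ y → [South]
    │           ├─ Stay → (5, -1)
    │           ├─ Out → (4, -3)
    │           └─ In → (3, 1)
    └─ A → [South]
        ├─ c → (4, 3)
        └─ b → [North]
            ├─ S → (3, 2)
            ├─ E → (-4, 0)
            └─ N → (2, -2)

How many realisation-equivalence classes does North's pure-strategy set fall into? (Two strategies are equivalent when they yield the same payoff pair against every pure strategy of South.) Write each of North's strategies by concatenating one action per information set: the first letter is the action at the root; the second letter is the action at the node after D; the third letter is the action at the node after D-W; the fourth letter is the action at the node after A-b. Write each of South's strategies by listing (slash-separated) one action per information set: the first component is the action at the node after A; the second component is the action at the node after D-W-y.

6

North has 24 pure strategies: DUzS, DUzE, DUzN, DUyS, DUyE, DUyN, DWzS, DWzE, DWzN, DWyS, DWyE, DWyN, AUzS, AUzE, AUzN, AUyS, AUyE, AUyN, AWzS, AWzE, AWzN, AWyS, AWyE, AWyN. Columns: c/Stay, c/Out, c/In, b/Stay, b/Out, b/In.
{DUzS, DUzE, DUzN, DUyS, DUyE, DUyN} → row (2,5) (2,5) (2,5) (2,5) (2,5) (2,5)
{DWzS, DWzE, DWzN} → row (-3,2) (-3,2) (-3,2) (-3,2) (-3,2) (-3,2)
{DWyS, DWyE, DWyN} → row (5,-1) (4,-3) (3,1) (5,-1) (4,-3) (3,1)
{AUzS, AUyS, AWzS, AWyS} → row (4,3) (4,3) (4,3) (3,2) (3,2) (3,2)
{AUzE, AUyE, AWzE, AWyE} → row (4,3) (4,3) (4,3) (-4,0) (-4,0) (-4,0)
{AUzN, AUyN, AWzN, AWyN} → row (4,3) (4,3) (4,3) (2,-2) (2,-2) (2,-2)
That's 6 distinct rows out of 24 strategies.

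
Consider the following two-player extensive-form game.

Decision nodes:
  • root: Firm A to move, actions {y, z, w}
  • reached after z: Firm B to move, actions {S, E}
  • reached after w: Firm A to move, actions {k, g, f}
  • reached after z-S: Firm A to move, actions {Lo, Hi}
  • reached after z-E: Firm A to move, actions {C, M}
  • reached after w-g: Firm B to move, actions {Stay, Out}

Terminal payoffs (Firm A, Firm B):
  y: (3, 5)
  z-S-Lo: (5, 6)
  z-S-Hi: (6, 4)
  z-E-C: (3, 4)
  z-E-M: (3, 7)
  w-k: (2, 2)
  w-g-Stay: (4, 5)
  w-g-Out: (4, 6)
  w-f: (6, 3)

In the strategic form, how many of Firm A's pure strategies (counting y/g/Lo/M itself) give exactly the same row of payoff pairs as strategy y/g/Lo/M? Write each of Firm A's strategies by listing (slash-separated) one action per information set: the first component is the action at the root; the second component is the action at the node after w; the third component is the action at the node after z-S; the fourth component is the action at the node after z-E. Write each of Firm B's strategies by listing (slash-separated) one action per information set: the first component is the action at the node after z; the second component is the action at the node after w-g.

Row for y/g/Lo/M (columns S/Stay, S/Out, E/Stay, E/Out): (3,5) (3,5) (3,5) (3,5).
Under y/g/Lo/M, Firm A's choice at the node after w and at the node after z-S and at the node after z-E can never be reached regardless of what Firm B does, so varying those choices leaves every outcome unchanged.
Holding the reachable choices fixed and varying the unreachable ones freely already gives 3 × 2 × 2 = 12 equivalent strategies.
No other strategy reproduces this row, so those 12 are the full class: y/k/Lo/C, y/k/Lo/M, y/k/Hi/C, y/k/Hi/M, y/g/Lo/C, y/g/Lo/M, y/g/Hi/C, y/g/Hi/M, y/f/Lo/C, y/f/Lo/M, y/f/Hi/C, y/f/Hi/M.

12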